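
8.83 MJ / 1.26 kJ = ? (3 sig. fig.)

7010

(8.83e6) / (1.26e3) = 7.008e3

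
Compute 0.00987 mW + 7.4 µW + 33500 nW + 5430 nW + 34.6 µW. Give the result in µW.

90.8 µW

In µW:
  0.00987 mW = 0.00987e3 µW = 9.87
  7.4 µW → 7.4
  33500 nW = 33500e-3 µW = 33.5
  5430 nW = 5430e-3 µW = 5.43
  34.6 µW → 34.6
Sum: 9.87 + 7.4 + 33.5 + 5.43 + 34.6 = 90.8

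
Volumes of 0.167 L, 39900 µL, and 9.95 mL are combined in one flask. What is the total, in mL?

In mL:
  0.167 L = 0.167e3 mL = 167
  39900 µL = 39900e-3 mL = 39.9
  9.95 mL → 9.95
Sum: 167 + 39.9 + 9.95 = 216.85

216.85 mL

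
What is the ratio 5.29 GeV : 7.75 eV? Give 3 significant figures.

683000000

(5.29 × 10⁹) / (7.75) = 0.6826 × 10⁹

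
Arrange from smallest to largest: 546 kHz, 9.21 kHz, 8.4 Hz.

546 kHz = 546000 Hz
9.21 kHz = 9210 Hz
8.4 Hz = 8.4 Hz

8.4 Hz < 9.21 kHz < 546 kHz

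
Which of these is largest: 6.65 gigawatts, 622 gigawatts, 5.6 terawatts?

5.6 terawatts

6.65 gigawatts = 6650000000 watts
622 gigawatts = 622000000000 watts
5.6 terawatts = 5600000000000 watts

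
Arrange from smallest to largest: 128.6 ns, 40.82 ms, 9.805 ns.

128.6 ns = 0.0000001286 s
40.82 ms = 0.04082 s
9.805 ns = 0.000000009805 s

9.805 ns < 128.6 ns < 40.82 ms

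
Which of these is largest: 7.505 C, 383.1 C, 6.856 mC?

383.1 C

7.505 C = 7.505 C
383.1 C = 383.1 C
6.856 mC = 0.006856 C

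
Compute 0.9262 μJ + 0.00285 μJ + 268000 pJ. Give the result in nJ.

1197.05 nJ

In nJ:
  0.9262 μJ = 0.9262 × 10^3 nJ = 926.2
  0.00285 μJ = 0.00285 × 10^3 nJ = 2.85
  268000 pJ = 268000 × 10^-3 nJ = 268
Sum: 926.2 + 2.85 + 268 = 1197.05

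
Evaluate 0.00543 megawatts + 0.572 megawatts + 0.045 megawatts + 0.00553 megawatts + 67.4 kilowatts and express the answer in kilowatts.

695.36 kilowatts

In kilowatts:
  0.00543 megawatts = 0.00543 × 10^3 kilowatts = 5.43
  0.572 megawatts = 0.572 × 10^3 kilowatts = 572
  0.045 megawatts = 0.045 × 10^3 kilowatts = 45
  0.00553 megawatts = 0.00553 × 10^3 kilowatts = 5.53
  67.4 kilowatts → 67.4
Sum: 5.43 + 572 + 45 + 5.53 + 67.4 = 695.36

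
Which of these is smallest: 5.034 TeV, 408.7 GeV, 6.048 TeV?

5.034 TeV = 5034000000000 eV
408.7 GeV = 408700000000 eV
6.048 TeV = 6048000000000 eV

408.7 GeV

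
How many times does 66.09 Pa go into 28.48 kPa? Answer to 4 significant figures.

(28.48 × 10^3) / (66.09) = 0.43093 × 10^3

430.9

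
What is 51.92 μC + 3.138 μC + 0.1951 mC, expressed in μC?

In μC:
  51.92 μC → 51.92
  3.138 μC → 3.138
  0.1951 mC = 0.1951e3 μC = 195.1
Sum: 51.92 + 3.138 + 195.1 = 250.158

250.158 μC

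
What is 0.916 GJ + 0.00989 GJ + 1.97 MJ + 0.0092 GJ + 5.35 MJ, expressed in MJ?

In MJ:
  0.916 GJ = 0.916 × 10³ MJ = 916
  0.00989 GJ = 0.00989 × 10³ MJ = 9.89
  1.97 MJ → 1.97
  0.0092 GJ = 0.0092 × 10³ MJ = 9.2
  5.35 MJ → 5.35
Sum: 916 + 9.89 + 1.97 + 9.2 + 5.35 = 942.41

942.41 MJ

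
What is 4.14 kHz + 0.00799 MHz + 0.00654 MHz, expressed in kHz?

In kHz:
  4.14 kHz → 4.14
  0.00799 MHz = 0.00799 × 10^3 kHz = 7.99
  0.00654 MHz = 0.00654 × 10^3 kHz = 6.54
Sum: 4.14 + 7.99 + 6.54 = 18.67

18.67 kHz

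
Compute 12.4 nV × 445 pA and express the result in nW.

12.4e-9 × 445e-12 = 5518e-21 W

0.000000005518 nW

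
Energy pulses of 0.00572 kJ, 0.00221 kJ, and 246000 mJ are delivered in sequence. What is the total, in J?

253.93 J

In J:
  0.00572 kJ = 0.00572 × 10^3 J = 5.72
  0.00221 kJ = 0.00221 × 10^3 J = 2.21
  246000 mJ = 246000 × 10^-3 J = 246
Sum: 5.72 + 2.21 + 246 = 253.93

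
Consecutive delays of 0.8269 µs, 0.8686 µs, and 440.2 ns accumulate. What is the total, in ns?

In ns:
  0.8269 µs = 0.8269e3 ns = 826.9
  0.8686 µs = 0.8686e3 ns = 868.6
  440.2 ns → 440.2
Sum: 826.9 + 868.6 + 440.2 = 2135.7

2135.7 ns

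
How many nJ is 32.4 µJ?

32400 nJ

micro = 1e-6, nano = 1e-9; factor is 1e3.
32.4 × 1e3 = 32400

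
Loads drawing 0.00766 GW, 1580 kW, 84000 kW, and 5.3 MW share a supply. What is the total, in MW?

In MW:
  0.00766 GW = 0.00766e3 MW = 7.66
  1580 kW = 1580e-3 MW = 1.58
  84000 kW = 84000e-3 MW = 84
  5.3 MW → 5.3
Sum: 7.66 + 1.58 + 84 + 5.3 = 98.54

98.54 MW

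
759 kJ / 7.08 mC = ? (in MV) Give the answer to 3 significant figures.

(759 × 10³) / (7.08 × 10⁻³) = 107.2 × 10⁶ V

107 MV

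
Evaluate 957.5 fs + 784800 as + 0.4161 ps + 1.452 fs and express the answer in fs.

2159.852 fs

In fs:
  957.5 fs → 957.5
  784800 as = 784800e-3 fs = 784.8
  0.4161 ps = 0.4161e3 fs = 416.1
  1.452 fs → 1.452
Sum: 957.5 + 784.8 + 416.1 + 1.452 = 2159.852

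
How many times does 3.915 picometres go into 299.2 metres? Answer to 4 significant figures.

76420000000000

(299.2) / (3.915 × 10^-12) = 76.424 × 10^12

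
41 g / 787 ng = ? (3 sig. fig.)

52100000

(41) / (787e-9) = 0.0521e9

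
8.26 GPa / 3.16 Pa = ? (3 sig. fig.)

2610000000

(8.26 × 10^9) / (3.16) = 2.614 × 10^9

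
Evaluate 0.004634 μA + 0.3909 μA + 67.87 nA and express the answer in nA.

In nA:
  0.004634 μA = 0.004634 × 10^3 nA = 4.634
  0.3909 μA = 0.3909 × 10^3 nA = 390.9
  67.87 nA → 67.87
Sum: 4.634 + 390.9 + 67.87 = 463.404

463.404 nA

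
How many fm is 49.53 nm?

49530000 fm

nano = 1e-9, femto = 1e-15; factor is 1e6.
49.53 × 1e6 = 49530000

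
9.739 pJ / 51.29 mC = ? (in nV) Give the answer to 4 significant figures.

0.1899 nV

(9.739 × 10⁻¹²) / (51.29 × 10⁻³) = 0.189881 × 10⁻⁹ V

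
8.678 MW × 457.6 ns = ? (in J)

8.678 × 10^6 × 457.6 × 10^-9 = 3971.0528 × 10^-3 J

3.9710528 J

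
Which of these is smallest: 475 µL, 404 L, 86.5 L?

475 µL = 0.000475 L
404 L = 404 L
86.5 L = 86.5 L

475 µL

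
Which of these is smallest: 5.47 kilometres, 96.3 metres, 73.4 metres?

73.4 metres

5.47 kilometres = 5470 metres
96.3 metres = 96.3 metres
73.4 metres = 73.4 metres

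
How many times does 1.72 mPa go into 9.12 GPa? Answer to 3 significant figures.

(9.12e9) / (1.72e-3) = 5.302e12

5300000000000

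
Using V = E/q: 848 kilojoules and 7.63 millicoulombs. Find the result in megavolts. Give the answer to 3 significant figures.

(848e3) / (7.63e-3) = 111.14e6 V

111 megavolts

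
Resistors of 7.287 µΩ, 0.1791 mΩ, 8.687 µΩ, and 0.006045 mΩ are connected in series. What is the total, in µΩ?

In µΩ:
  7.287 µΩ → 7.287
  0.1791 mΩ = 0.1791e3 µΩ = 179.1
  8.687 µΩ → 8.687
  0.006045 mΩ = 0.006045e3 µΩ = 6.045
Sum: 7.287 + 179.1 + 8.687 + 6.045 = 201.119

201.119 µΩ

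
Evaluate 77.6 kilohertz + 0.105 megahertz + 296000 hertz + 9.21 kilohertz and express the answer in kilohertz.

487.81 kilohertz

In kilohertz:
  77.6 kilohertz → 77.6
  0.105 megahertz = 0.105 × 10^3 kilohertz = 105
  296000 hertz = 296000 × 10^-3 kilohertz = 296
  9.21 kilohertz → 9.21
Sum: 77.6 + 105 + 296 + 9.21 = 487.81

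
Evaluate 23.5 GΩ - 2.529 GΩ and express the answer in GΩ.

In GΩ:
  23.5 GΩ → 23.5
  2.529 GΩ → 2.529
Difference: 23.5 - 2.529 = 20.971

20.971 GΩ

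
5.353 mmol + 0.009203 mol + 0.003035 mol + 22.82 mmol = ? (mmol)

40.411 mmol

In mmol:
  5.353 mmol → 5.353
  0.009203 mol = 0.009203e3 mmol = 9.203
  0.003035 mol = 0.003035e3 mmol = 3.035
  22.82 mmol → 22.82
Sum: 5.353 + 9.203 + 3.035 + 22.82 = 40.411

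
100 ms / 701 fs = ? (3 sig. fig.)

143000000000

(100 × 10⁻³) / (701 × 10⁻¹⁵) = 0.1427 × 10¹²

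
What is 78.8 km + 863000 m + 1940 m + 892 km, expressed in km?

1835.74 km

In km:
  78.8 km → 78.8
  863000 m = 863000 × 10^-3 km = 863
  1940 m = 1940 × 10^-3 km = 1.94
  892 km → 892
Sum: 78.8 + 863 + 1.94 + 892 = 1835.74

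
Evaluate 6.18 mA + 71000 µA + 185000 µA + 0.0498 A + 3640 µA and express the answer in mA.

In mA:
  6.18 mA → 6.18
  71000 µA = 71000 × 10^-3 mA = 71
  185000 µA = 185000 × 10^-3 mA = 185
  0.0498 A = 0.0498 × 10^3 mA = 49.8
  3640 µA = 3640 × 10^-3 mA = 3.64
Sum: 6.18 + 71 + 185 + 49.8 + 3.64 = 315.62

315.62 mA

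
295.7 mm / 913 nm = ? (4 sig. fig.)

(295.7 × 10^-3) / (913 × 10^-9) = 0.32388 × 10^6

323900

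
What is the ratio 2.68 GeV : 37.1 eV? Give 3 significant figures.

72200000

(2.68 × 10^9) / (37.1) = 0.07224 × 10^9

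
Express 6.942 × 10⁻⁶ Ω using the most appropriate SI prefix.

6.942 µΩ

= 6.942 × 10⁻⁶ Ω; 10⁻⁶ is micro.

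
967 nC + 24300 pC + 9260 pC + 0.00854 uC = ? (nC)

1009.1 nC

In nC:
  967 nC → 967
  24300 pC = 24300 × 10⁻³ nC = 24.3
  9260 pC = 9260 × 10⁻³ nC = 9.26
  0.00854 uC = 0.00854 × 10³ nC = 8.54
Sum: 967 + 24.3 + 9.26 + 8.54 = 1009.1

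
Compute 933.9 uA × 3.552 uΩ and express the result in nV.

3.3172128 nV

933.9e-6 × 3.552e-6 = 3317.2128e-12 V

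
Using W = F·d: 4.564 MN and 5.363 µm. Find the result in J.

24.476732 J

4.564 × 10⁶ × 5.363 × 10⁻⁶ = 24.476732 J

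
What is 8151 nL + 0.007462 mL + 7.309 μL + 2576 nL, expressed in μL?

In μL:
  8151 nL = 8151 × 10^-3 μL = 8.151
  0.007462 mL = 0.007462 × 10^3 μL = 7.462
  7.309 μL → 7.309
  2576 nL = 2576 × 10^-3 μL = 2.576
Sum: 8.151 + 7.462 + 7.309 + 2.576 = 25.498

25.498 μL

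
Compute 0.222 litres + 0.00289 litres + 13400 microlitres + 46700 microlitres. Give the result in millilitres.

In millilitres:
  0.222 litres = 0.222e3 millilitres = 222
  0.00289 litres = 0.00289e3 millilitres = 2.89
  13400 microlitres = 13400e-3 millilitres = 13.4
  46700 microlitres = 46700e-3 millilitres = 46.7
Sum: 222 + 2.89 + 13.4 + 46.7 = 284.99

284.99 millilitres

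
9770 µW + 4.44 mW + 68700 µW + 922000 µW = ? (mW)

In mW:
  9770 µW = 9770 × 10^-3 mW = 9.77
  4.44 mW → 4.44
  68700 µW = 68700 × 10^-3 mW = 68.7
  922000 µW = 922000 × 10^-3 mW = 922
Sum: 9.77 + 4.44 + 68.7 + 922 = 1004.91

1004.91 mW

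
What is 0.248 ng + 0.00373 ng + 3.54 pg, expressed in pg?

255.27 pg

In pg:
  0.248 ng = 0.248 × 10^3 pg = 248
  0.00373 ng = 0.00373 × 10^3 pg = 3.73
  3.54 pg → 3.54
Sum: 248 + 3.73 + 3.54 = 255.27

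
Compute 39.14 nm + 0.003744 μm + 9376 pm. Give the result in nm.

52.26 nm

In nm:
  39.14 nm → 39.14
  0.003744 μm = 0.003744 × 10³ nm = 3.744
  9376 pm = 9376 × 10⁻³ nm = 9.376
Sum: 39.14 + 3.744 + 9.376 = 52.26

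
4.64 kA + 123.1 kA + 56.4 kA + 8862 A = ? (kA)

193.002 kA

In kA:
  4.64 kA → 4.64
  123.1 kA → 123.1
  56.4 kA → 56.4
  8862 A = 8862e-3 kA = 8.862
Sum: 4.64 + 123.1 + 56.4 + 8.862 = 193.002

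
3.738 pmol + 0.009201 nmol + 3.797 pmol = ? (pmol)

In pmol:
  3.738 pmol → 3.738
  0.009201 nmol = 0.009201 × 10^3 pmol = 9.201
  3.797 pmol → 3.797
Sum: 3.738 + 9.201 + 3.797 = 16.736

16.736 pmol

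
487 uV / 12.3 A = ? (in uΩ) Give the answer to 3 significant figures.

39.6 uΩ

(487e-6) / (12.3) = 39.593e-6 Ω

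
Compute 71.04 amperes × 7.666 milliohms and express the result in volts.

71.04 × 7.666e-3 = 544.59264e-3 V

0.54459264 volts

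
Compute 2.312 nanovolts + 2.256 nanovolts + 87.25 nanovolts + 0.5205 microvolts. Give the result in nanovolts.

612.318 nanovolts

In nanovolts:
  2.312 nanovolts → 2.312
  2.256 nanovolts → 2.256
  87.25 nanovolts → 87.25
  0.5205 microvolts = 0.5205e3 nanovolts = 520.5
Sum: 2.312 + 2.256 + 87.25 + 520.5 = 612.318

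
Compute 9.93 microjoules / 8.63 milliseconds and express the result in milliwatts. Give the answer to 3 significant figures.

(9.93 × 10⁻⁶) / (8.63 × 10⁻³) = 1.1506 × 10⁻³ W

1.15 milliwatts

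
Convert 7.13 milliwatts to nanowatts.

milli = 10^-3, nano = 10^-9; factor is 10^6.
7.13 × 10^6 = 7130000

7130000 nanowatts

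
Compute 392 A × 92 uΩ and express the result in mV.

392 × 92e-6 = 36064e-6 V

36.064 mV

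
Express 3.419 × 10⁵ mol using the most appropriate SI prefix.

341.9 kmol

= 341.9 × 10³ mol; 10³ is kilo.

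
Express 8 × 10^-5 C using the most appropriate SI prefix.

80 μC

= 80 × 10^-6 C; 10^-6 is micro.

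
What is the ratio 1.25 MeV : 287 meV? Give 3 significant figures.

(1.25 × 10⁶) / (287 × 10⁻³) = 0.004355 × 10⁹

4360000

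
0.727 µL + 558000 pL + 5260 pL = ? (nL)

In nL:
  0.727 µL = 0.727 × 10³ nL = 727
  558000 pL = 558000 × 10⁻³ nL = 558
  5260 pL = 5260 × 10⁻³ nL = 5.26
Sum: 727 + 558 + 5.26 = 1290.26

1290.26 nL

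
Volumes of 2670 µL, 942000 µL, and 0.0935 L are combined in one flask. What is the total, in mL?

In mL:
  2670 µL = 2670 × 10⁻³ mL = 2.67
  942000 µL = 942000 × 10⁻³ mL = 942
  0.0935 L = 0.0935 × 10³ mL = 93.5
Sum: 2.67 + 942 + 93.5 = 1038.17

1038.17 mL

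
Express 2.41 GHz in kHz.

2410000 kHz

giga = 1e9, kilo = 1e3; factor is 1e6.
2.41 × 1e6 = 2410000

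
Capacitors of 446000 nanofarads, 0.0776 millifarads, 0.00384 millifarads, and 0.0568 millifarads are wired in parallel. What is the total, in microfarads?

584.24 microfarads

In microfarads:
  446000 nanofarads = 446000e-3 microfarads = 446
  0.0776 millifarads = 0.0776e3 microfarads = 77.6
  0.00384 millifarads = 0.00384e3 microfarads = 3.84
  0.0568 millifarads = 0.0568e3 microfarads = 56.8
Sum: 446 + 77.6 + 3.84 + 56.8 = 584.24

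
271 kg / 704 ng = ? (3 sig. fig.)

(271 × 10³) / (704 × 10⁻⁹) = 0.3849 × 10¹²

385000000000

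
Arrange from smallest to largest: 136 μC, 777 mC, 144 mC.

136 μC < 144 mC < 777 mC

136 μC = 0.000136 C
777 mC = 0.777 C
144 mC = 0.144 C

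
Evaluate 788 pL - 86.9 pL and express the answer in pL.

701.1 pL

In pL:
  788 pL → 788
  86.9 pL → 86.9
Difference: 788 - 86.9 = 701.1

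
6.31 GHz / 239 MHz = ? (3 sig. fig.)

(6.31 × 10⁹) / (239 × 10⁶) = 0.0264 × 10³

26.4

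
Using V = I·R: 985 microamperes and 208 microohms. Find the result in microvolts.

0.20488 microvolts

985 × 10^-6 × 208 × 10^-6 = 204880 × 10^-12 V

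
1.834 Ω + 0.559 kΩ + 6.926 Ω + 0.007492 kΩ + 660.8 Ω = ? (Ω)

In Ω:
  1.834 Ω → 1.834
  0.559 kΩ = 0.559 × 10^3 Ω = 559
  6.926 Ω → 6.926
  0.007492 kΩ = 0.007492 × 10^3 Ω = 7.492
  660.8 Ω → 660.8
Sum: 1.834 + 559 + 6.926 + 7.492 + 660.8 = 1236.052

1236.052 Ω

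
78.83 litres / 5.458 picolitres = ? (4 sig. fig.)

14440000000000

(78.83) / (5.458e-12) = 14.443e12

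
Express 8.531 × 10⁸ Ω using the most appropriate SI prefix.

853.1 MΩ

= 853.1 × 10⁶ Ω; 10⁶ is mega.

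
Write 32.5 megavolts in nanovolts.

mega = 1e6, nano = 1e-9; factor is 1e15.
32.5 × 1e15 = 32500000000000000

32500000000000000 nanovolts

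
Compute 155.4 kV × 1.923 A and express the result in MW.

0.2988342 MW

155.4e3 × 1.923 = 298.8342e3 W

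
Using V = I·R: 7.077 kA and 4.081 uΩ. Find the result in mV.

7.077e3 × 4.081e-6 = 28.881237e-3 V

28.881237 mV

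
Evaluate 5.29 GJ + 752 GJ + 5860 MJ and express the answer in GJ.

In GJ:
  5.29 GJ → 5.29
  752 GJ → 752
  5860 MJ = 5860e-3 GJ = 5.86
Sum: 5.29 + 752 + 5.86 = 763.15

763.15 GJ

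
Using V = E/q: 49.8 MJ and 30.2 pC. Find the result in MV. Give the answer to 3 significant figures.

(49.8e6) / (30.2e-12) = 1.649e18 V

1650000000000 MV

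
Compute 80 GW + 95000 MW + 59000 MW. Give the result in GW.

In GW:
  80 GW → 80
  95000 MW = 95000 × 10⁻³ GW = 95
  59000 MW = 59000 × 10⁻³ GW = 59
Sum: 80 + 95 + 59 = 234

234 GW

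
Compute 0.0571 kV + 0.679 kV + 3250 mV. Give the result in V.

In V:
  0.0571 kV = 0.0571 × 10³ V = 57.1
  0.679 kV = 0.679 × 10³ V = 679
  3250 mV = 3250 × 10⁻³ V = 3.25
Sum: 57.1 + 679 + 3.25 = 739.35

739.35 V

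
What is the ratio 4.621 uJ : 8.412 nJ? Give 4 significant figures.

(4.621 × 10^-6) / (8.412 × 10^-9) = 0.54933 × 10^3

549.3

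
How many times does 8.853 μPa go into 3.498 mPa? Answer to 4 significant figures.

395.1

(3.498e-3) / (8.853e-6) = 0.39512e3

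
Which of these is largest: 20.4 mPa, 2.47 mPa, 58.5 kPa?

58.5 kPa

20.4 mPa = 0.0204 Pa
2.47 mPa = 0.00247 Pa
58.5 kPa = 58500 Pa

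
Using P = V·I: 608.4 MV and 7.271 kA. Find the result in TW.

608.4 × 10⁶ × 7.271 × 10³ = 4423.6764 × 10⁹ W

4.4236764 TW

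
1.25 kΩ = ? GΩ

0.00000125 GΩ

kilo = 1e3, giga = 1e9; factor is 1e-6.
1.25 × 1e-6 = 0.00000125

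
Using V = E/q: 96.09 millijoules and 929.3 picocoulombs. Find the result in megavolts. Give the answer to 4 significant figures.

103.4 megavolts

(96.09 × 10⁻³) / (929.3 × 10⁻¹²) = 0.1034 × 10⁹ V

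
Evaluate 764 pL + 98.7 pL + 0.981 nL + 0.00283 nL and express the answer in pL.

1846.53 pL

In pL:
  764 pL → 764
  98.7 pL → 98.7
  0.981 nL = 0.981 × 10³ pL = 981
  0.00283 nL = 0.00283 × 10³ pL = 2.83
Sum: 764 + 98.7 + 981 + 2.83 = 1846.53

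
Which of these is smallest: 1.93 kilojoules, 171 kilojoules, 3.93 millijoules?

1.93 kilojoules = 1930 joules
171 kilojoules = 171000 joules
3.93 millijoules = 0.00393 joules

3.93 millijoules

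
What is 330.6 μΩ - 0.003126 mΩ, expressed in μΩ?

In μΩ:
  330.6 μΩ → 330.6
  0.003126 mΩ = 0.003126 × 10^3 μΩ = 3.126
Difference: 330.6 - 3.126 = 327.474

327.474 μΩ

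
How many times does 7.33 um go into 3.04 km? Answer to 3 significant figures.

415000000

(3.04 × 10^3) / (7.33 × 10^-6) = 0.4147 × 10^9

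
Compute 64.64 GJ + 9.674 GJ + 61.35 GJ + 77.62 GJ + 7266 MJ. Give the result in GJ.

220.55 GJ

In GJ:
  64.64 GJ → 64.64
  9.674 GJ → 9.674
  61.35 GJ → 61.35
  77.62 GJ → 77.62
  7266 MJ = 7266 × 10^-3 GJ = 7.266
Sum: 64.64 + 9.674 + 61.35 + 77.62 + 7.266 = 220.55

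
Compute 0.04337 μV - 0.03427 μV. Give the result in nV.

In nV:
  0.04337 μV = 0.04337 × 10^3 nV = 43.37
  0.03427 μV = 0.03427 × 10^3 nV = 34.27
Difference: 43.37 - 34.27 = 9.1

9.1 nV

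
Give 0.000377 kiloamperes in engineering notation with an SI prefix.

= 377 × 10⁻³ amperes; 10⁻³ is milli.

377 milliamperes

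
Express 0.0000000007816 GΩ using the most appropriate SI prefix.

781.6 mΩ

= 781.6 × 10^-3 Ω; 10^-3 is milli.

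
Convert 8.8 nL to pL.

nano = 10^-9, pico = 10^-12; factor is 10^3.
8.8 × 10^3 = 8800

8800 pL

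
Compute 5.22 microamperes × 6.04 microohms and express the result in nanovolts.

5.22 × 10⁻⁶ × 6.04 × 10⁻⁶ = 31.5288 × 10⁻¹² V

0.0315288 nanovolts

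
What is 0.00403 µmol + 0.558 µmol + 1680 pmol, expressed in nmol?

563.71 nmol

In nmol:
  0.00403 µmol = 0.00403 × 10³ nmol = 4.03
  0.558 µmol = 0.558 × 10³ nmol = 558
  1680 pmol = 1680 × 10⁻³ nmol = 1.68
Sum: 4.03 + 558 + 1.68 = 563.71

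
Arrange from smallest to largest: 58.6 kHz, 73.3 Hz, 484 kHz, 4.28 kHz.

58.6 kHz = 58600 Hz
73.3 Hz = 73.3 Hz
484 kHz = 484000 Hz
4.28 kHz = 4280 Hz

73.3 Hz < 4.28 kHz < 58.6 kHz < 484 kHz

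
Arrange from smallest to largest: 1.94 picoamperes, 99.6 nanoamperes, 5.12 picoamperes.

1.94 picoamperes < 5.12 picoamperes < 99.6 nanoamperes

1.94 picoamperes = 0.00000000000194 amperes
99.6 nanoamperes = 0.0000000996 amperes
5.12 picoamperes = 0.00000000000512 amperes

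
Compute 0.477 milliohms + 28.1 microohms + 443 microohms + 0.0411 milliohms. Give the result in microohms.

989.2 microohms

In microohms:
  0.477 milliohms = 0.477 × 10³ microohms = 477
  28.1 microohms → 28.1
  443 microohms → 443
  0.0411 milliohms = 0.0411 × 10³ microohms = 41.1
Sum: 477 + 28.1 + 443 + 41.1 = 989.2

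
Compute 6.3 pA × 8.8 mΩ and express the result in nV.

0.00005544 nV

6.3e-12 × 8.8e-3 = 55.44e-15 V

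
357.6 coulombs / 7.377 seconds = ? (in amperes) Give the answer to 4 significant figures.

(357.6) / (7.377) = 48.475 A

48.47 amperes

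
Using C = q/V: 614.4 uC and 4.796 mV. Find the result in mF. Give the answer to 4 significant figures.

128.1 mF

(614.4 × 10⁻⁶) / (4.796 × 10⁻³) = 128.107 × 10⁻³ F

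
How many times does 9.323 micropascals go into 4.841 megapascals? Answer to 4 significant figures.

(4.841 × 10^6) / (9.323 × 10^-6) = 0.51925 × 10^12

519300000000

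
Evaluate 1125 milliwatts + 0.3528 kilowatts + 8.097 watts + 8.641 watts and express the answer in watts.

370.663 watts

In watts:
  1125 milliwatts = 1125 × 10^-3 watts = 1.125
  0.3528 kilowatts = 0.3528 × 10^3 watts = 352.8
  8.097 watts → 8.097
  8.641 watts → 8.641
Sum: 1.125 + 352.8 + 8.097 + 8.641 = 370.663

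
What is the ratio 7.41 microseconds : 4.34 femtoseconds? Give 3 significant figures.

1710000000

(7.41 × 10⁻⁶) / (4.34 × 10⁻¹⁵) = 1.707 × 10⁹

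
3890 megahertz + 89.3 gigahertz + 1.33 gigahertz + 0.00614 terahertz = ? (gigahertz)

In gigahertz:
  3890 megahertz = 3890 × 10⁻³ gigahertz = 3.89
  89.3 gigahertz → 89.3
  1.33 gigahertz → 1.33
  0.00614 terahertz = 0.00614 × 10³ gigahertz = 6.14
Sum: 3.89 + 89.3 + 1.33 + 6.14 = 100.66

100.66 gigahertz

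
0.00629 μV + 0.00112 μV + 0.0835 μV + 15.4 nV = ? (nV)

106.31 nV

In nV:
  0.00629 μV = 0.00629e3 nV = 6.29
  0.00112 μV = 0.00112e3 nV = 1.12
  0.0835 μV = 0.0835e3 nV = 83.5
  15.4 nV → 15.4
Sum: 6.29 + 1.12 + 83.5 + 15.4 = 106.31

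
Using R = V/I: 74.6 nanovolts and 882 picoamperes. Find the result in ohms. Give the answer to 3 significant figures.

84.6 ohms

(74.6e-9) / (882e-12) = 0.08458e3 Ω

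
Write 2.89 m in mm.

2890 mm

(no prefix) = 10^0, milli = 10^-3; factor is 10^3.
2.89 × 10^3 = 2890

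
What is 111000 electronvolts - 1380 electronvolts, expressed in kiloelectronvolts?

109.62 kiloelectronvolts

In kiloelectronvolts:
  111000 electronvolts = 111000e-3 kiloelectronvolts = 111
  1380 electronvolts = 1380e-3 kiloelectronvolts = 1.38
Difference: 111 - 1.38 = 109.62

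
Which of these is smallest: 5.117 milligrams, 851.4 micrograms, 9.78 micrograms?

5.117 milligrams = 0.005117 grams
851.4 micrograms = 0.0008514 grams
9.78 micrograms = 0.00000978 grams

9.78 micrograms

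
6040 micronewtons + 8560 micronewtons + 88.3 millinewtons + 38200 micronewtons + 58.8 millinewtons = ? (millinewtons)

In millinewtons:
  6040 micronewtons = 6040 × 10⁻³ millinewtons = 6.04
  8560 micronewtons = 8560 × 10⁻³ millinewtons = 8.56
  88.3 millinewtons → 88.3
  38200 micronewtons = 38200 × 10⁻³ millinewtons = 38.2
  58.8 millinewtons → 58.8
Sum: 6.04 + 8.56 + 88.3 + 38.2 + 58.8 = 199.9

199.9 millinewtons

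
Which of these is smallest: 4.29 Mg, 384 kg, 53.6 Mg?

4.29 Mg = 4290000 g
384 kg = 384000 g
53.6 Mg = 53600000 g

384 kg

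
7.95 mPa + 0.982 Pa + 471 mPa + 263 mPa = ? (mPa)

1723.95 mPa

In mPa:
  7.95 mPa → 7.95
  0.982 Pa = 0.982 × 10^3 mPa = 982
  471 mPa → 471
  263 mPa → 263
Sum: 7.95 + 982 + 471 + 263 = 1723.95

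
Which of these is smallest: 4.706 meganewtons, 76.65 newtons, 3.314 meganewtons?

4.706 meganewtons = 4706000 newtons
76.65 newtons = 76.65 newtons
3.314 meganewtons = 3314000 newtons

76.65 newtons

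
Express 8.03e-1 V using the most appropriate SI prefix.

= 803e-3 V; 1e-3 is milli.

803 mV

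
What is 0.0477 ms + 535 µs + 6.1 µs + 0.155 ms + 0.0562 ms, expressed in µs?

In µs:
  0.0477 ms = 0.0477 × 10³ µs = 47.7
  535 µs → 535
  6.1 µs → 6.1
  0.155 ms = 0.155 × 10³ µs = 155
  0.0562 ms = 0.0562 × 10³ µs = 56.2
Sum: 47.7 + 535 + 6.1 + 155 + 56.2 = 800

800 µs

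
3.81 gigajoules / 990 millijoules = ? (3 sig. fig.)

(3.81 × 10^9) / (990 × 10^-3) = 0.003848 × 10^12

3850000000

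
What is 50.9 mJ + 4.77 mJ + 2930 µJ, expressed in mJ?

In mJ:
  50.9 mJ → 50.9
  4.77 mJ → 4.77
  2930 µJ = 2930 × 10^-3 mJ = 2.93
Sum: 50.9 + 4.77 + 2.93 = 58.6

58.6 mJ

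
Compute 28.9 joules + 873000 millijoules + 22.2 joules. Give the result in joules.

924.1 joules

In joules:
  28.9 joules → 28.9
  873000 millijoules = 873000 × 10⁻³ joules = 873
  22.2 joules → 22.2
Sum: 28.9 + 873 + 22.2 = 924.1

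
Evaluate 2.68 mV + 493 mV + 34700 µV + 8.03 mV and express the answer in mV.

In mV:
  2.68 mV → 2.68
  493 mV → 493
  34700 µV = 34700 × 10⁻³ mV = 34.7
  8.03 mV → 8.03
Sum: 2.68 + 493 + 34.7 + 8.03 = 538.41

538.41 mV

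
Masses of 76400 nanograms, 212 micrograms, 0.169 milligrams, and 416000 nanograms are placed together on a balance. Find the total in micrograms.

873.4 micrograms

In micrograms:
  76400 nanograms = 76400e-3 micrograms = 76.4
  212 micrograms → 212
  0.169 milligrams = 0.169e3 micrograms = 169
  416000 nanograms = 416000e-3 micrograms = 416
Sum: 76.4 + 212 + 169 + 416 = 873.4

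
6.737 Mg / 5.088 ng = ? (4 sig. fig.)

(6.737 × 10⁶) / (5.088 × 10⁻⁹) = 1.3241 × 10¹⁵

1324000000000000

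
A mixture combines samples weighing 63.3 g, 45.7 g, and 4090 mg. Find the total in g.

113.09 g

In g:
  63.3 g → 63.3
  45.7 g → 45.7
  4090 mg = 4090e-3 g = 4.09
Sum: 63.3 + 45.7 + 4.09 = 113.09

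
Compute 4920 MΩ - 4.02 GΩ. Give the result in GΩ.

In GΩ:
  4920 MΩ = 4920 × 10⁻³ GΩ = 4.92
  4.02 GΩ → 4.02
Difference: 4.92 - 4.02 = 0.9

0.9 GΩ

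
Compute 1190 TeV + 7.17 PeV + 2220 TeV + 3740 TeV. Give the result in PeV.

14.32 PeV

In PeV:
  1190 TeV = 1190 × 10^-3 PeV = 1.19
  7.17 PeV → 7.17
  2220 TeV = 2220 × 10^-3 PeV = 2.22
  3740 TeV = 3740 × 10^-3 PeV = 3.74
Sum: 1.19 + 7.17 + 2.22 + 3.74 = 14.32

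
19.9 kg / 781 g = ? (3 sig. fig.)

(19.9 × 10^3) / (781) = 0.02548 × 10^3

25.5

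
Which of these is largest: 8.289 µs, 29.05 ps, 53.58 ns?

8.289 µs

8.289 µs = 0.000008289 s
29.05 ps = 0.00000000002905 s
53.58 ns = 0.00000005358 s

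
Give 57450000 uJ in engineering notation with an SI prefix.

57.45 J

= 57.45 J; mantissa already in [1, 1000).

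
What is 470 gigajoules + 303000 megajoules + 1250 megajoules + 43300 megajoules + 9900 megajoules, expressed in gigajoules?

In gigajoules:
  470 gigajoules → 470
  303000 megajoules = 303000e-3 gigajoules = 303
  1250 megajoules = 1250e-3 gigajoules = 1.25
  43300 megajoules = 43300e-3 gigajoules = 43.3
  9900 megajoules = 9900e-3 gigajoules = 9.9
Sum: 470 + 303 + 1.25 + 43.3 + 9.9 = 827.45

827.45 gigajoules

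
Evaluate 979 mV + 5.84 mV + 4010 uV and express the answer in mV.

In mV:
  979 mV → 979
  5.84 mV → 5.84
  4010 uV = 4010e-3 mV = 4.01
Sum: 979 + 5.84 + 4.01 = 988.85

988.85 mV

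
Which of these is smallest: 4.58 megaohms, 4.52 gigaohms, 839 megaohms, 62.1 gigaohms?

4.58 megaohms

4.58 megaohms = 4580000 ohms
4.52 gigaohms = 4520000000 ohms
839 megaohms = 839000000 ohms
62.1 gigaohms = 62100000000 ohms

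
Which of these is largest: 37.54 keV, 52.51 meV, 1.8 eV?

37.54 keV = 37540 eV
52.51 meV = 0.05251 eV
1.8 eV = 1.8 eV

37.54 keV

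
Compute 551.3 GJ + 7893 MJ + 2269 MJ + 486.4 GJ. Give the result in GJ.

In GJ:
  551.3 GJ → 551.3
  7893 MJ = 7893 × 10^-3 GJ = 7.893
  2269 MJ = 2269 × 10^-3 GJ = 2.269
  486.4 GJ → 486.4
Sum: 551.3 + 7.893 + 2.269 + 486.4 = 1047.862

1047.862 GJ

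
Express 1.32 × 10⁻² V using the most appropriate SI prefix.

= 13.2 × 10⁻³ V; 10⁻³ is milli.

13.2 mV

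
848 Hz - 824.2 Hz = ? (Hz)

23.8 Hz

In Hz:
  848 Hz → 848
  824.2 Hz → 824.2
Difference: 848 - 824.2 = 23.8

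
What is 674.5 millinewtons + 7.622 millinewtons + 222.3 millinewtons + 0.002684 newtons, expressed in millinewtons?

In millinewtons:
  674.5 millinewtons → 674.5
  7.622 millinewtons → 7.622
  222.3 millinewtons → 222.3
  0.002684 newtons = 0.002684 × 10³ millinewtons = 2.684
Sum: 674.5 + 7.622 + 222.3 + 2.684 = 907.106

907.106 millinewtons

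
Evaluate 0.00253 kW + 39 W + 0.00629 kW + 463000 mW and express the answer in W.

In W:
  0.00253 kW = 0.00253 × 10³ W = 2.53
  39 W → 39
  0.00629 kW = 0.00629 × 10³ W = 6.29
  463000 mW = 463000 × 10⁻³ W = 463
Sum: 2.53 + 39 + 6.29 + 463 = 510.82

510.82 W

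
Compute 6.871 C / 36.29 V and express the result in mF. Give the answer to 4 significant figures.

(6.871) / (36.29) = 0.189336 F

189.3 mF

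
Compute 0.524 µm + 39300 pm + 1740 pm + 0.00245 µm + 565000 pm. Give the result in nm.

1132.49 nm

In nm:
  0.524 µm = 0.524e3 nm = 524
  39300 pm = 39300e-3 nm = 39.3
  1740 pm = 1740e-3 nm = 1.74
  0.00245 µm = 0.00245e3 nm = 2.45
  565000 pm = 565000e-3 nm = 565
Sum: 524 + 39.3 + 1.74 + 2.45 + 565 = 1132.49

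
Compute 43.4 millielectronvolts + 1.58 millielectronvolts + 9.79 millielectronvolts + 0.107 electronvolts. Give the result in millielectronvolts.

In millielectronvolts:
  43.4 millielectronvolts → 43.4
  1.58 millielectronvolts → 1.58
  9.79 millielectronvolts → 9.79
  0.107 electronvolts = 0.107e3 millielectronvolts = 107
Sum: 43.4 + 1.58 + 9.79 + 107 = 161.77

161.77 millielectronvolts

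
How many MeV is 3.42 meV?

milli = 10^-3, mega = 10^6; factor is 10^-9.
3.42 × 10^-9 = 0.00000000342

0.00000000342 MeV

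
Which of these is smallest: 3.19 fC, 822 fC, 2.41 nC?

3.19 fC = 0.00000000000000319 C
822 fC = 0.000000000000822 C
2.41 nC = 0.00000000241 C

3.19 fC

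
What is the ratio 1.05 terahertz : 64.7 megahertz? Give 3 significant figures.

16200

(1.05e12) / (64.7e6) = 0.01623e6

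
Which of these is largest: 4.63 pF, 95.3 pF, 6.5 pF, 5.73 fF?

4.63 pF = 0.00000000000463 F
95.3 pF = 0.0000000000953 F
6.5 pF = 0.0000000000065 F
5.73 fF = 0.00000000000000573 F

95.3 pF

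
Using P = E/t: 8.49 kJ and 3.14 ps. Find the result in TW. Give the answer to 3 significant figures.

(8.49 × 10^3) / (3.14 × 10^-12) = 2.7038 × 10^15 W

2700 TW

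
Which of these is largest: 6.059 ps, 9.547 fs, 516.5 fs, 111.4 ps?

6.059 ps = 0.000000000006059 s
9.547 fs = 0.000000000000009547 s
516.5 fs = 0.0000000000005165 s
111.4 ps = 0.0000000001114 s

111.4 ps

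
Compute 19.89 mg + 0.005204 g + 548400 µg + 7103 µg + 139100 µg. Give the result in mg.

In mg:
  19.89 mg → 19.89
  0.005204 g = 0.005204 × 10³ mg = 5.204
  548400 µg = 548400 × 10⁻³ mg = 548.4
  7103 µg = 7103 × 10⁻³ mg = 7.103
  139100 µg = 139100 × 10⁻³ mg = 139.1
Sum: 19.89 + 5.204 + 548.4 + 7.103 + 139.1 = 719.697

719.697 mg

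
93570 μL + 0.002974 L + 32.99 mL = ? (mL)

In mL:
  93570 μL = 93570 × 10⁻³ mL = 93.57
  0.002974 L = 0.002974 × 10³ mL = 2.974
  32.99 mL → 32.99
Sum: 93.57 + 2.974 + 32.99 = 129.534

129.534 mL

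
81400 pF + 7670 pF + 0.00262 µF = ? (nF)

91.69 nF

In nF:
  81400 pF = 81400e-3 nF = 81.4
  7670 pF = 7670e-3 nF = 7.67
  0.00262 µF = 0.00262e3 nF = 2.62
Sum: 81.4 + 7.67 + 2.62 = 91.69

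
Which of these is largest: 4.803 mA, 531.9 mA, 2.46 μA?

4.803 mA = 0.004803 A
531.9 mA = 0.5319 A
2.46 μA = 0.00000246 A

531.9 mA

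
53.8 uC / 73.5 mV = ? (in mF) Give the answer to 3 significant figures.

0.732 mF

(53.8e-6) / (73.5e-3) = 0.73197e-3 F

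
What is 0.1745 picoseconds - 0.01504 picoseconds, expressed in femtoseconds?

159.46 femtoseconds

In femtoseconds:
  0.1745 picoseconds = 0.1745 × 10^3 femtoseconds = 174.5
  0.01504 picoseconds = 0.01504 × 10^3 femtoseconds = 15.04
Difference: 174.5 - 15.04 = 159.46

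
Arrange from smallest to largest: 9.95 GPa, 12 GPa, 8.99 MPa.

9.95 GPa = 9950000000 Pa
12 GPa = 12000000000 Pa
8.99 MPa = 8990000 Pa

8.99 MPa < 9.95 GPa < 12 GPa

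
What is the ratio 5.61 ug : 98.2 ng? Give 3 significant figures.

57.1

(5.61 × 10^-6) / (98.2 × 10^-9) = 0.05713 × 10^3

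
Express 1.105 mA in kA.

0.000001105 kA

milli = 10⁻³, kilo = 10³; factor is 10⁻⁶.
1.105 × 10⁻⁶ = 0.000001105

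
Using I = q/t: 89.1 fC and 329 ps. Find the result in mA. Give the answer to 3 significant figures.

(89.1 × 10⁻¹⁵) / (329 × 10⁻¹²) = 0.27082 × 10⁻³ A

0.271 mA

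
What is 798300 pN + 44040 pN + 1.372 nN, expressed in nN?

In nN:
  798300 pN = 798300 × 10⁻³ nN = 798.3
  44040 pN = 44040 × 10⁻³ nN = 44.04
  1.372 nN → 1.372
Sum: 798.3 + 44.04 + 1.372 = 843.712

843.712 nN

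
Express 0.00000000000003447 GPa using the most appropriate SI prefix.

= 34.47 × 10^-6 Pa; 10^-6 is micro.

34.47 uPa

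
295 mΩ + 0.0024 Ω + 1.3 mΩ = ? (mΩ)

In mΩ:
  295 mΩ → 295
  0.0024 Ω = 0.0024e3 mΩ = 2.4
  1.3 mΩ → 1.3
Sum: 295 + 2.4 + 1.3 = 298.7

298.7 mΩ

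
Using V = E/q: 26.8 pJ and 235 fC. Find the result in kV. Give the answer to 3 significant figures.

0.114 kV

(26.8 × 10^-12) / (235 × 10^-15) = 0.11404 × 10^3 V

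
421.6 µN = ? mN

micro = 10⁻⁶, milli = 10⁻³; factor is 10⁻³.
421.6 × 10⁻³ = 0.4216

0.4216 mN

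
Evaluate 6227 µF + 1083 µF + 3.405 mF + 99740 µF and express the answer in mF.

In mF:
  6227 µF = 6227 × 10^-3 mF = 6.227
  1083 µF = 1083 × 10^-3 mF = 1.083
  3.405 mF → 3.405
  99740 µF = 99740 × 10^-3 mF = 99.74
Sum: 6.227 + 1.083 + 3.405 + 99.74 = 110.455

110.455 mF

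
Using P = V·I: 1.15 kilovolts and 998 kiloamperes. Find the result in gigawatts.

1.1477 gigawatts

1.15 × 10³ × 998 × 10³ = 1147.7 × 10⁶ W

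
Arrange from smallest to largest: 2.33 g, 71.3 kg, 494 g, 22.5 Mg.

2.33 g < 494 g < 71.3 kg < 22.5 Mg

2.33 g = 2.33 g
71.3 kg = 71300 g
494 g = 494 g
22.5 Mg = 22500000 g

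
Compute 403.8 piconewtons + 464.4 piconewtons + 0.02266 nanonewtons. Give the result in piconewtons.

890.86 piconewtons

In piconewtons:
  403.8 piconewtons → 403.8
  464.4 piconewtons → 464.4
  0.02266 nanonewtons = 0.02266 × 10^3 piconewtons = 22.66
Sum: 403.8 + 464.4 + 22.66 = 890.86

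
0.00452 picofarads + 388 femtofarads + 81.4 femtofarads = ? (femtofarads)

473.92 femtofarads

In femtofarads:
  0.00452 picofarads = 0.00452 × 10^3 femtofarads = 4.52
  388 femtofarads → 388
  81.4 femtofarads → 81.4
Sum: 4.52 + 388 + 81.4 = 473.92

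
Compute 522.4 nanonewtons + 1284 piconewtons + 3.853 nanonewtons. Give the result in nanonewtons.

527.537 nanonewtons

In nanonewtons:
  522.4 nanonewtons → 522.4
  1284 piconewtons = 1284 × 10⁻³ nanonewtons = 1.284
  3.853 nanonewtons → 3.853
Sum: 522.4 + 1.284 + 3.853 = 527.537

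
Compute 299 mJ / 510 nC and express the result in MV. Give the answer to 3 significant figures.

(299 × 10^-3) / (510 × 10^-9) = 0.58627 × 10^6 V

0.586 MV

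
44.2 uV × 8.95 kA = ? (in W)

44.2e-6 × 8.95e3 = 395.59e-3 W

0.39559 W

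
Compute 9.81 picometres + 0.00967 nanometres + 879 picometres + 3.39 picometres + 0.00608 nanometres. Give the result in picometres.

907.95 picometres

In picometres:
  9.81 picometres → 9.81
  0.00967 nanometres = 0.00967e3 picometres = 9.67
  879 picometres → 879
  3.39 picometres → 3.39
  0.00608 nanometres = 0.00608e3 picometres = 6.08
Sum: 9.81 + 9.67 + 879 + 3.39 + 6.08 = 907.95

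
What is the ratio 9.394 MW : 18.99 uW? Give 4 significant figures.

(9.394 × 10^6) / (18.99 × 10^-6) = 0.49468 × 10^12

494700000000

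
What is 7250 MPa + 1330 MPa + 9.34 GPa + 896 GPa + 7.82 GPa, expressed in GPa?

921.74 GPa

In GPa:
  7250 MPa = 7250e-3 GPa = 7.25
  1330 MPa = 1330e-3 GPa = 1.33
  9.34 GPa → 9.34
  896 GPa → 896
  7.82 GPa → 7.82
Sum: 7.25 + 1.33 + 9.34 + 896 + 7.82 = 921.74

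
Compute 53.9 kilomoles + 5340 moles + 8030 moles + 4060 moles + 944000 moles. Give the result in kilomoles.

1015.33 kilomoles

In kilomoles:
  53.9 kilomoles → 53.9
  5340 moles = 5340e-3 kilomoles = 5.34
  8030 moles = 8030e-3 kilomoles = 8.03
  4060 moles = 4060e-3 kilomoles = 4.06
  944000 moles = 944000e-3 kilomoles = 944
Sum: 53.9 + 5.34 + 8.03 + 4.06 + 944 = 1015.33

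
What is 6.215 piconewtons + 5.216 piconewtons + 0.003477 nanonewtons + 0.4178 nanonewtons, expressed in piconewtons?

In piconewtons:
  6.215 piconewtons → 6.215
  5.216 piconewtons → 5.216
  0.003477 nanonewtons = 0.003477 × 10^3 piconewtons = 3.477
  0.4178 nanonewtons = 0.4178 × 10^3 piconewtons = 417.8
Sum: 6.215 + 5.216 + 3.477 + 417.8 = 432.708

432.708 piconewtons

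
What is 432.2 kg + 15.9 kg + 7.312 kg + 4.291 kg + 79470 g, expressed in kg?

539.173 kg

In kg:
  432.2 kg → 432.2
  15.9 kg → 15.9
  7.312 kg → 7.312
  4.291 kg → 4.291
  79470 g = 79470e-3 kg = 79.47
Sum: 432.2 + 15.9 + 7.312 + 4.291 + 79.47 = 539.173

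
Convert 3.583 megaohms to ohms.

3583000 ohms

mega = 10⁶, (no prefix) = 10⁰; factor is 10⁶.
3.583 × 10⁶ = 3583000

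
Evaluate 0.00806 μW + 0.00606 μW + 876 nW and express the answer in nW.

890.12 nW

In nW:
  0.00806 μW = 0.00806e3 nW = 8.06
  0.00606 μW = 0.00606e3 nW = 6.06
  876 nW → 876
Sum: 8.06 + 6.06 + 876 = 890.12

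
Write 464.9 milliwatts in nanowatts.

milli = 1e-3, nano = 1e-9; factor is 1e6.
464.9 × 1e6 = 464900000

464900000 nanowatts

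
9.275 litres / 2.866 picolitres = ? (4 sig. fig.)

(9.275) / (2.866 × 10⁻¹²) = 3.2362 × 10¹²

3236000000000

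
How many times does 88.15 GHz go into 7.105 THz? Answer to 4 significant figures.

(7.105 × 10¹²) / (88.15 × 10⁹) = 0.080601 × 10³

80.60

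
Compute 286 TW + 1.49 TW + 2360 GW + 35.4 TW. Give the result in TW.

325.25 TW

In TW:
  286 TW → 286
  1.49 TW → 1.49
  2360 GW = 2360e-3 TW = 2.36
  35.4 TW → 35.4
Sum: 286 + 1.49 + 2.36 + 35.4 = 325.25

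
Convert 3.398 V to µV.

3398000 µV

(no prefix) = 10⁰, micro = 10⁻⁶; factor is 10⁶.
3.398 × 10⁶ = 3398000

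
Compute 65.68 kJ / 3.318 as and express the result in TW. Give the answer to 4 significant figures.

(65.68 × 10^3) / (3.318 × 10^-18) = 19.7951 × 10^21 W

19800000000 TW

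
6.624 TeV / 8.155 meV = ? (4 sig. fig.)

(6.624e12) / (8.155e-3) = 0.81226e15

812300000000000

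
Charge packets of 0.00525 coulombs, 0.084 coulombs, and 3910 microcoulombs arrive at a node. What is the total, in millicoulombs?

In millicoulombs:
  0.00525 coulombs = 0.00525 × 10³ millicoulombs = 5.25
  0.084 coulombs = 0.084 × 10³ millicoulombs = 84
  3910 microcoulombs = 3910 × 10⁻³ millicoulombs = 3.91
Sum: 5.25 + 84 + 3.91 = 93.16

93.16 millicoulombs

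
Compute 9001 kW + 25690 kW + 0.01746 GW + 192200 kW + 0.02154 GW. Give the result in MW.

In MW:
  9001 kW = 9001 × 10^-3 MW = 9.001
  25690 kW = 25690 × 10^-3 MW = 25.69
  0.01746 GW = 0.01746 × 10^3 MW = 17.46
  192200 kW = 192200 × 10^-3 MW = 192.2
  0.02154 GW = 0.02154 × 10^3 MW = 21.54
Sum: 9.001 + 25.69 + 17.46 + 192.2 + 21.54 = 265.891

265.891 MW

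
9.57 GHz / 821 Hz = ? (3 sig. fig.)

(9.57 × 10^9) / (821) = 0.01166 × 10^9

11700000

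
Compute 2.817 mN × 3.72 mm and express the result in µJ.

10.47924 µJ

2.817 × 10^-3 × 3.72 × 10^-3 = 10.47924 × 10^-6 J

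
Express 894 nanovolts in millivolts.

0.000894 millivolts

nano = 1e-9, milli = 1e-3; factor is 1e-6.
894 × 1e-6 = 0.000894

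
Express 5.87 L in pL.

(no prefix) = 10^0, pico = 10^-12; factor is 10^12.
5.87 × 10^12 = 5870000000000

5870000000000 pL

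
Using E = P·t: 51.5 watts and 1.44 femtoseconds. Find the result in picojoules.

0.07416 picojoules

51.5 × 1.44 × 10^-15 = 74.16 × 10^-15 J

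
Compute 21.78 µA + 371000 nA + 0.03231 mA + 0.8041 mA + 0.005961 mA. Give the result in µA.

1235.151 µA

In µA:
  21.78 µA → 21.78
  371000 nA = 371000 × 10^-3 µA = 371
  0.03231 mA = 0.03231 × 10^3 µA = 32.31
  0.8041 mA = 0.8041 × 10^3 µA = 804.1
  0.005961 mA = 0.005961 × 10^3 µA = 5.961
Sum: 21.78 + 371 + 32.31 + 804.1 + 5.961 = 1235.151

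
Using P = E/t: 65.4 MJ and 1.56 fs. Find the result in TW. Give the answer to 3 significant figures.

(65.4e6) / (1.56e-15) = 41.923e21 W

41900000000 TW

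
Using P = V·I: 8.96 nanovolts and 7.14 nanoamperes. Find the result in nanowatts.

8.96 × 10⁻⁹ × 7.14 × 10⁻⁹ = 63.9744 × 10⁻¹⁸ W

0.0000000639744 nanowatts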